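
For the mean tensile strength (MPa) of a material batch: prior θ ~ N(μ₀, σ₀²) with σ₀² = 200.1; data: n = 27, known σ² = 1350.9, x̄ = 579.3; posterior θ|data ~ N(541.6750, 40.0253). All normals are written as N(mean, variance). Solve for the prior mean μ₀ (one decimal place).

μ₀ = 391.2

With known observation variance, the Normal–Normal posterior has precision τ_n = τ₀ + n/σ² and mean μ_n = (τ₀μ₀ + (n/σ²)x̄)/τ_n.
Here τ₀ = 1/200.1 = 0.004998 and τ_data = 27/1350.9 = 0.019987, so τ_n = 0.024985.
Rearranging for μ₀: μ₀ = (μ_n·τ_n − τ_data·x̄)/τ₀ = (541.6750·0.024985 − 0.019987·579.3) / 0.004998 = 1.955281/0.004998 ≈ 391.2.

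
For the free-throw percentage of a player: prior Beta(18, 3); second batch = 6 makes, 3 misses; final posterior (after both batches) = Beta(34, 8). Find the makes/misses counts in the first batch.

10 makes and 2 misses

Because Beta–binomial updating is additive in the counts, the combined data contributed (α_post−α_prior, β_post−β_prior) successes and failures.
Total across both batches: 34−18=16 makes, 8−3=5 misses.
Subtract the second batch: 16−6=10 makes and 5−3=2 misses.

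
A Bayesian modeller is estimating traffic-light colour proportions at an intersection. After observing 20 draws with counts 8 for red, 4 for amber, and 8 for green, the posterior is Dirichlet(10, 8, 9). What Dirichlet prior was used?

Dirichlet(2, 4, 1)

For a Dirichlet(α) prior with multinomial counts c, the posterior is Dirichlet(α + c) componentwise.
Subtract each count from the matching posterior parameter: 10−8=2, 8−4=4, 9−8=1.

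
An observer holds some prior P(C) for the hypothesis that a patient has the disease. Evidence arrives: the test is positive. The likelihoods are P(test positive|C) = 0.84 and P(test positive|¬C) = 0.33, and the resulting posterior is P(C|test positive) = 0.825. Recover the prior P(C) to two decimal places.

In odds form, posterior odds = prior odds × likelihood ratio, so prior odds = posterior odds ÷ LR.
Posterior odds = 0.825/(1−0.825) = 4.7143. LR = 0.84/0.33 = 2.5455.
Prior odds = 4.7143/2.5455 = 1.8520, so P(C) = 1.8520/(1+1.8520) ≈ 0.65.

P(C) = 0.65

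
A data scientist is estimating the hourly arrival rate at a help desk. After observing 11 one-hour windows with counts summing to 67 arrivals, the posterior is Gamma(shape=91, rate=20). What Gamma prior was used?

Gamma–Poisson conjugacy: posterior shape = α + Σxᵢ, posterior rate = β + n.
So α = 91 − 67 = 24 and β = 20 − 11 = 9.

Gamma(shape=24, rate=9)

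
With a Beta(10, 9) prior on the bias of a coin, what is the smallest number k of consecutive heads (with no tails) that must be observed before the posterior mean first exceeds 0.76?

k = 19

After k heads and 0 tails the posterior is Beta(10+k, 9), with mean (10+k)/(10+9+k).
Set (10+k)/(19+k) > 0.76 and solve: k > (0.76·19 − 10)/(1 − 0.76) = 18.500.
The smallest integer exceeding 18.500 is 19.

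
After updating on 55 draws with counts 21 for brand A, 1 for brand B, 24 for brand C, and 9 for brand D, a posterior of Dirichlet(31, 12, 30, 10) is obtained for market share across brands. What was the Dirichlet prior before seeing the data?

For a Dirichlet(α) prior with multinomial counts c, the posterior is Dirichlet(α + c) componentwise.
Subtract each count from the matching posterior parameter: 31−21=10, 12−1=11, 30−24=6, 10−9=1.

Dirichlet(10, 11, 6, 1)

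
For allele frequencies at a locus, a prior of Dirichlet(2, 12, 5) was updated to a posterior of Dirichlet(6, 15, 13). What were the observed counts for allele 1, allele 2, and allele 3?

For a Dirichlet(α) prior with multinomial counts c, the posterior is Dirichlet(α + c) componentwise.
Counts are posterior − prior componentwise: 6−2=4, 15−12=3, 13−5=8.

counts (4, 3, 8)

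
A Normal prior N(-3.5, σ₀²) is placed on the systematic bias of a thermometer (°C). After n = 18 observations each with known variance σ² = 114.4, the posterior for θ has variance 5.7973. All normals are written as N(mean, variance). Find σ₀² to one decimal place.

σ₀² = 66.0

For the Normal–Normal model with known σ², precisions add: τ_n = τ₀ + n/σ².
So 1/σ₀² = 1/5.7973 − 18/114.4 = 0.172494 − 0.157343 = 0.015151.
Hence σ₀² = 1/0.015151 ≈ 66.0.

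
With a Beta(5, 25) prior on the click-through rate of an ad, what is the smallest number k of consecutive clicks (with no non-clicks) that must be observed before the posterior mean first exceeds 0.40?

k = 12

After k clicks and 0 non-clicks the posterior is Beta(5+k, 25), with mean (5+k)/(5+25+k).
Set (5+k)/(30+k) > 0.40 and solve: k > (0.40·30 − 5)/(1 − 0.40) = 11.667.
The smallest integer exceeding 11.667 is 12.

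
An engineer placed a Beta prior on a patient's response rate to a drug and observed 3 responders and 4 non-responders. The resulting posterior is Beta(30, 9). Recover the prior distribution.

Beta is conjugate to the binomial likelihood: posterior = Beta(a+s, b+f).
Subtract the data counts: 30−3=27, 9−4=5.

Beta(27, 5)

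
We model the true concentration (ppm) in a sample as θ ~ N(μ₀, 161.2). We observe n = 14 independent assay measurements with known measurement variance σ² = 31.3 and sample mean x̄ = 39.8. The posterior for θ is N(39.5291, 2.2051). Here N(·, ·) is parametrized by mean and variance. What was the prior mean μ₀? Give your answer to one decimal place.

With known observation variance, the Normal–Normal posterior has precision τ_n = τ₀ + n/σ² and mean μ_n = (τ₀μ₀ + (n/σ²)x̄)/τ_n.
Here τ₀ = 1/161.2 = 0.006203 and τ_data = 14/31.3 = 0.447284, so τ_n = 0.453487.
Rearranging for μ₀: μ₀ = (μ_n·τ_n − τ_data·x̄)/τ₀ = (39.5291·0.453487 − 0.447284·39.8) / 0.006203 = 0.124030/0.006203 ≈ 20.0.

μ₀ = 20.0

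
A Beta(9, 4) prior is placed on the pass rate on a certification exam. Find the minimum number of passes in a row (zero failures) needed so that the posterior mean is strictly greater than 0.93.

k = 45

After k passes and 0 failures the posterior is Beta(9+k, 4), with mean (9+k)/(9+4+k).
Set (9+k)/(13+k) > 0.93 and solve: k > (0.93·13 − 9)/(1 − 0.93) = 44.143.
The smallest integer exceeding 44.143 is 45, and checking k=45: (54)/(58) = 0.9310 > 0.93.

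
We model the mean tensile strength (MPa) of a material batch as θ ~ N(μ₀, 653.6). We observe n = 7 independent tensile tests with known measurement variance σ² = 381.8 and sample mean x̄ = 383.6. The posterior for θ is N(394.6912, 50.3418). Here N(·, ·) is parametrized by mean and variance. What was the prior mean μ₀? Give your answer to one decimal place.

μ₀ = 527.6

The posterior mean is a precision-weighted average: μ_n = (τ₀μ₀ + τ_data·x̄)/(τ₀+τ_data), with τ₀=1/σ₀² and τ_data=n/σ².
Here τ₀ = 1/653.6 = 0.001530 and τ_data = 7/381.8 = 0.018334, so τ_n = 0.019864.
Rearranging for μ₀: μ₀ = (μ_n·τ_n − τ_data·x̄)/τ₀ = (394.6912·0.019864 − 0.018334·383.6) / 0.001530 = 0.807224/0.001530 ≈ 527.6.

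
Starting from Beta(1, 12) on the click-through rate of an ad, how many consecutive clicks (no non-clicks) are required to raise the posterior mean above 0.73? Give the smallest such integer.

k = 32

After k clicks and 0 non-clicks the posterior is Beta(1+k, 12), with mean (1+k)/(1+12+k).
Set (1+k)/(13+k) > 0.73 and solve: k > (0.73·13 − 1)/(1 − 0.73) = 31.444.
The smallest integer exceeding 31.444 is 32.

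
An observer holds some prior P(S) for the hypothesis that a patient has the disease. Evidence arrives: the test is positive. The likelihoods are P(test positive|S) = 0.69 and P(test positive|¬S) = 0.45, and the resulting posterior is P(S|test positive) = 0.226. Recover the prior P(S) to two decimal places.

P(S) = 0.16

In odds form, posterior odds = prior odds × likelihood ratio, so prior odds = posterior odds ÷ LR.
Posterior odds = 0.226/(1−0.226) = 0.2920. LR = 0.69/0.45 = 1.5333.
Prior odds = 0.2920/1.5333 = 0.1904, so P(S) = 0.1904/(1+0.1904) ≈ 0.16.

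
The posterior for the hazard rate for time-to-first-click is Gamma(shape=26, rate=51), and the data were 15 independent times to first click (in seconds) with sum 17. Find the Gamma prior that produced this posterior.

Gamma(shape=11, rate=34)

Gamma–exponential conjugacy: posterior shape = α + n, posterior rate = β + Σtᵢ.
So α = 26 − 15 = 11 and β = 51 − 17 = 34.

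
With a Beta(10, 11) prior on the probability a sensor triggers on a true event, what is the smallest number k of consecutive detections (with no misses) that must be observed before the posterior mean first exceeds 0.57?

k = 5

After k detections and 0 misses the posterior is Beta(10+k, 11), with mean (10+k)/(10+11+k).
Set (10+k)/(21+k) > 0.57 and solve: k > (0.57·21 − 10)/(1 − 0.57) = 4.581.
The smallest integer exceeding 4.581 is 5.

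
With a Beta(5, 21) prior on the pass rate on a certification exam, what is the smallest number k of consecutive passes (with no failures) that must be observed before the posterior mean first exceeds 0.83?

k = 98

After k passes and 0 failures the posterior is Beta(5+k, 21), with mean (5+k)/(5+21+k).
Set (5+k)/(26+k) > 0.83 and solve: k > (0.83·26 − 5)/(1 − 0.83) = 97.529.
The smallest integer exceeding 97.529 is 98.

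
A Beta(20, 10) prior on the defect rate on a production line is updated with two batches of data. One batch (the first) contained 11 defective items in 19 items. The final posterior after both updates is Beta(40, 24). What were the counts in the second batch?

Sequential conjugate updates are equivalent to a single update on the pooled data, so total successes = posterior α − prior α and total failures = posterior β − prior β.
Total across both batches: 40−20=20 defective items, 24−10=14 good items.
Subtract the first batch: 20−11=9 defective items and 14−8=6 good items.

9 defective items and 6 good items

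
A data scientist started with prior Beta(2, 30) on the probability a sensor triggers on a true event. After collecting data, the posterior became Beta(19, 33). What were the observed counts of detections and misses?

Under Beta–binomial conjugacy the posterior parameters are (α+s, β+f).
So s = 19 − 2 = 17 and f = 33 − 30 = 3.

17 detections and 3 misses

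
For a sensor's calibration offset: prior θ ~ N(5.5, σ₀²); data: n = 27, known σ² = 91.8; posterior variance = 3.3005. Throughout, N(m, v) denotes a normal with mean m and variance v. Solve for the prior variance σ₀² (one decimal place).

σ₀² = 112.8

Posterior precision equals prior precision plus data precision: 1/σ_n² = 1/σ₀² + n/σ².
So 1/σ₀² = 1/3.3005 − 27/91.8 = 0.302984 − 0.294118 = 0.008866.
Hence σ₀² = 1/0.008866 ≈ 112.8.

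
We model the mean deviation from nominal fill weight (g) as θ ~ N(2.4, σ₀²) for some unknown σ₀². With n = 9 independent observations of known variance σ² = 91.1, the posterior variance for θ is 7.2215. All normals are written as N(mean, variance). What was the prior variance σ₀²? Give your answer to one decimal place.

σ₀² = 25.2

For the Normal–Normal model with known σ², precisions add: τ_n = τ₀ + n/σ².
So 1/σ₀² = 1/7.2215 − 9/91.1 = 0.138475 − 0.098793 = 0.039682.
Hence σ₀² = 1/0.039682 ≈ 25.2.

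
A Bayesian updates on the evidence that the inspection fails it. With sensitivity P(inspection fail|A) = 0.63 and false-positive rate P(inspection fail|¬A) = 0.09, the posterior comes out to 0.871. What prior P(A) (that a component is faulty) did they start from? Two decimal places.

Bayes' rule in odds form gives O(A|E) = O(A)·[P(E|A)/P(E|¬A)], hence O(A) = O(A|E)/LR.
Posterior odds = 0.871/(1−0.871) = 6.7519. LR = 0.63/0.09 = 7.0000.
Prior odds = 6.7519/7.0000 = 0.9646, so P(A) = 0.9646/(1+0.9646) ≈ 0.49.

P(A) = 0.49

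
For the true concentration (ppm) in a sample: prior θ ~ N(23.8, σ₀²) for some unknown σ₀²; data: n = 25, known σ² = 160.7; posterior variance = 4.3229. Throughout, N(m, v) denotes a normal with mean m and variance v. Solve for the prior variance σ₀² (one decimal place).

For the Normal–Normal model with known σ², precisions add: τ_n = τ₀ + n/σ².
So 1/σ₀² = 1/4.3229 − 25/160.7 = 0.231326 − 0.155569 = 0.075757.
Hence σ₀² = 1/0.075757 ≈ 13.2.

σ₀² = 13.2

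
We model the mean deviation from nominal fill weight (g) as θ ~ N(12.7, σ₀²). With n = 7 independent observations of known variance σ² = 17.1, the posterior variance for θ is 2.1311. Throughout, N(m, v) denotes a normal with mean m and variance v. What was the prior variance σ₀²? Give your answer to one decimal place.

For the Normal–Normal model with known σ², precisions add: τ_n = τ₀ + n/σ².
So 1/σ₀² = 1/2.1311 − 7/17.1 = 0.469241 − 0.409357 = 0.059884.
Hence σ₀² = 1/0.059884 ≈ 16.7.

σ₀² = 16.7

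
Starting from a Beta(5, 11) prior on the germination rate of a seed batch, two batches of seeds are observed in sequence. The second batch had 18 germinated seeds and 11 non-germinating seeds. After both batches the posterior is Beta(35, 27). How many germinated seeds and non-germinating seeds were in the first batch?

12 germinated seeds and 5 non-germinating seeds

Sequential conjugate updates are equivalent to a single update on the pooled data, so total successes = posterior α − prior α and total failures = posterior β − prior β.
Total across both batches: 35−5=30 germinated seeds, 27−11=16 non-germinating seeds.
Subtract the second batch: 30−18=12 germinated seeds and 16−11=5 non-germinating seeds.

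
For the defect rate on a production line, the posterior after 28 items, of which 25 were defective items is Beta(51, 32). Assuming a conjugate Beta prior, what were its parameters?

Beta(26, 29)

Beta is conjugate to the binomial likelihood: posterior = Beta(a+s, b+f).
So a = 51 − 25 = 26 and b = 32 − 3 = 29.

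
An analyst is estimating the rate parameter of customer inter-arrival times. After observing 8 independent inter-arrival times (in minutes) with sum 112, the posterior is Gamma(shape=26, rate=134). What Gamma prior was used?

Gamma–exponential conjugacy: posterior shape = α + n, posterior rate = β + Σtᵢ.
So α = 26 − 8 = 18 and β = 134 − 112 = 22.

Gamma(shape=18, rate=22)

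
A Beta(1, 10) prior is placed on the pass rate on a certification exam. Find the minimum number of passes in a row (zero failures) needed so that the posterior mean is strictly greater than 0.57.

After k passes and 0 failures the posterior is Beta(1+k, 10), with mean (1+k)/(1+10+k).
Set (1+k)/(11+k) > 0.57 and solve: k > (0.57·11 − 1)/(1 − 0.57) = 12.256.
The smallest integer exceeding 12.256 is 13, and checking k=13: (14)/(24) = 0.5833 > 0.57.

k = 13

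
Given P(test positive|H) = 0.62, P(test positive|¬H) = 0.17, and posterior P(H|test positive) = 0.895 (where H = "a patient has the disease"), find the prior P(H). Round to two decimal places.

Bayes' rule in odds form gives O(H|E) = O(H)·[P(E|H)/P(E|¬H)], hence O(H) = O(H|E)/LR.
Posterior odds = 0.895/(1−0.895) = 8.5238. LR = 0.62/0.17 = 3.6471.
Prior odds = 8.5238/3.6471 = 2.3371, so P(H) = 2.3371/(1+2.3371) ≈ 0.70.

P(H) = 0.70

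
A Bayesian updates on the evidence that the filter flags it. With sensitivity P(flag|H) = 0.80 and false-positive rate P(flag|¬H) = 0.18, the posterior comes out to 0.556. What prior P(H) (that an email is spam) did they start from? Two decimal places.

P(H) = 0.22

In odds form, posterior odds = prior odds × likelihood ratio, so prior odds = posterior odds ÷ LR.
Posterior odds = 0.556/(1−0.556) = 1.2523. LR = 0.80/0.18 = 4.4444.
Prior odds = 1.2523/4.4444 = 0.2818, so P(H) = 0.2818/(1+0.2818) ≈ 0.22.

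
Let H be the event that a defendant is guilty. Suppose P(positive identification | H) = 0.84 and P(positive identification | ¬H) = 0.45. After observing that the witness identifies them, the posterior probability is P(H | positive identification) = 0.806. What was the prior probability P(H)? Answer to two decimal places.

P(H) = 0.69

In odds form, posterior odds = prior odds × likelihood ratio, so prior odds = posterior odds ÷ LR.
Posterior odds = 0.806/(1−0.806) = 4.1546. LR = 0.84/0.45 = 1.8667.
Prior odds = 4.1546/1.8667 = 2.2256, so P(H) = 2.2256/(1+2.2256) ≈ 0.69.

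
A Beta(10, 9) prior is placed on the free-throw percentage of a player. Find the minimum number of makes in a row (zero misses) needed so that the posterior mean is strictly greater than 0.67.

k = 9

After k makes and 0 misses the posterior is Beta(10+k, 9), with mean (10+k)/(10+9+k).
Set (10+k)/(19+k) > 0.67 and solve: k > (0.67·19 − 10)/(1 − 0.67) = 8.273.
The smallest integer exceeding 8.273 is 9, and checking k=9: (19)/(28) = 0.6786 > 0.67.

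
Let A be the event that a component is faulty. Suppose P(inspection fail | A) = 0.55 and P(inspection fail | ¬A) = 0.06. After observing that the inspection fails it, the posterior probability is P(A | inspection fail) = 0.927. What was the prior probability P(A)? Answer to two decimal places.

In odds form, posterior odds = prior odds × likelihood ratio, so prior odds = posterior odds ÷ LR.
Posterior odds = 0.927/(1−0.927) = 12.6986. LR = 0.55/0.06 = 9.1667.
Prior odds = 12.6986/9.1667 = 1.3853, so P(A) = 1.3853/(1+1.3853) ≈ 0.58.

P(A) = 0.58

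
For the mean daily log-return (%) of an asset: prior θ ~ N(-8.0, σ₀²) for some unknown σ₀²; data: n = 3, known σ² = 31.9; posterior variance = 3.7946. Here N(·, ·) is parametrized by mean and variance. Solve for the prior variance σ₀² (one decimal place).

Posterior precision equals prior precision plus data precision: 1/σ_n² = 1/σ₀² + n/σ².
So 1/σ₀² = 1/3.7946 − 3/31.9 = 0.263532 − 0.094044 = 0.169488.
Hence σ₀² = 1/0.169488 ≈ 5.9.

σ₀² = 5.9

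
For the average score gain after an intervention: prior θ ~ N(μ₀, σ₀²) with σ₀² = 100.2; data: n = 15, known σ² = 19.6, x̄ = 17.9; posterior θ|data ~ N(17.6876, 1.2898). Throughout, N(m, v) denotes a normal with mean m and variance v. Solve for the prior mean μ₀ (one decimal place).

μ₀ = 1.4

With known observation variance, the Normal–Normal posterior has precision τ_n = τ₀ + n/σ² and mean μ_n = (τ₀μ₀ + (n/σ²)x̄)/τ_n.
Here τ₀ = 1/100.2 = 0.009980 and τ_data = 15/19.6 = 0.765306, so τ_n = 0.775286.
Rearranging for μ₀: μ₀ = (μ_n·τ_n − τ_data·x̄)/τ₀ = (17.6876·0.775286 − 0.765306·17.9) / 0.009980 = 0.013971/0.009980 ≈ 1.4.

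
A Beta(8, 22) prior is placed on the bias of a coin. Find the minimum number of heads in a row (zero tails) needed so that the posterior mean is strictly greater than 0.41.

k = 8

After k heads and 0 tails the posterior is Beta(8+k, 22), with mean (8+k)/(8+22+k).
Set (8+k)/(30+k) > 0.41 and solve: k > (0.41·30 − 8)/(1 − 0.41) = 7.288.
The smallest integer exceeding 7.288 is 8, and checking k=8: (16)/(38) = 0.4211 > 0.41.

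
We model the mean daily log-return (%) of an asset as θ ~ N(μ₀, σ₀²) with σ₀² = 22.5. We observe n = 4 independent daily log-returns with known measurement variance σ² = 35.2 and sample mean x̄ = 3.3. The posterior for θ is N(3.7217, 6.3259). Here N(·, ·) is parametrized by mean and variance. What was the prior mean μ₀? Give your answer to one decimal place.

μ₀ = 4.8

The posterior mean is a precision-weighted average: μ_n = (τ₀μ₀ + τ_data·x̄)/(τ₀+τ_data), with τ₀=1/σ₀² and τ_data=n/σ².
Here τ₀ = 1/22.5 = 0.044444 and τ_data = 4/35.2 = 0.113636, so τ_n = 0.158080.
Rearranging for μ₀: μ₀ = (μ_n·τ_n − τ_data·x̄)/τ₀ = (3.7217·0.158080 − 0.113636·3.3) / 0.044444 = 0.213328/0.044444 ≈ 4.8.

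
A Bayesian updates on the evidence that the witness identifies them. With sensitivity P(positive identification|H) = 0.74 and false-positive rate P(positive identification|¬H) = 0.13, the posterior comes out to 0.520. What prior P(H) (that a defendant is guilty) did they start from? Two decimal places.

In odds form, posterior odds = prior odds × likelihood ratio, so prior odds = posterior odds ÷ LR.
Posterior odds = 0.520/(1−0.520) = 1.0833. LR = 0.74/0.13 = 5.6923.
Prior odds = 1.0833/5.6923 = 0.1903, so P(H) = 0.1903/(1+0.1903) ≈ 0.16.

P(H) = 0.16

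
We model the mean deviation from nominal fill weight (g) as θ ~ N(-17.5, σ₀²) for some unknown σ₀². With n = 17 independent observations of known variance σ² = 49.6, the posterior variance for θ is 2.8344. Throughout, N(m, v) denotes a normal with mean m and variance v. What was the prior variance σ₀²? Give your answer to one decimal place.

For the Normal–Normal model with known σ², precisions add: τ_n = τ₀ + n/σ².
So 1/σ₀² = 1/2.8344 − 17/49.6 = 0.352808 − 0.342742 = 0.010066.
Hence σ₀² = 1/0.010066 ≈ 99.3.

σ₀² = 99.3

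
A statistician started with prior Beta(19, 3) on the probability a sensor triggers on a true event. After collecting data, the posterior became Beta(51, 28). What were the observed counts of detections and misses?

Under Beta–binomial conjugacy the posterior parameters are (a+s, b+f).
Match parameters: s=51−19=32, f=28−3=25.

32 detections and 25 misses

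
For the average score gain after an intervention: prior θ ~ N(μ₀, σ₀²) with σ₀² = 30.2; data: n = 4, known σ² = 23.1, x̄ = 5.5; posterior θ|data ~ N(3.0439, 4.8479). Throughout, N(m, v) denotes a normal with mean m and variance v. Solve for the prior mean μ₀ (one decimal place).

With known observation variance, the Normal–Normal posterior has precision τ_n = τ₀ + n/σ² and mean μ_n = (τ₀μ₀ + (n/σ²)x̄)/τ_n.
Here τ₀ = 1/30.2 = 0.033113 and τ_data = 4/23.1 = 0.173160, so τ_n = 0.206273.
Rearranging for μ₀: μ₀ = (μ_n·τ_n − τ_data·x̄)/τ₀ = (3.0439·0.206273 − 0.173160·5.5) / 0.033113 = -0.324506/0.033113 ≈ -9.8.

μ₀ = -9.8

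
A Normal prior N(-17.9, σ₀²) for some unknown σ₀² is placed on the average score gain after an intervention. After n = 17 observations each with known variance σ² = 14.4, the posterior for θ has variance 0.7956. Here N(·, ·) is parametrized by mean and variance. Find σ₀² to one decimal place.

For the Normal–Normal model with known σ², precisions add: τ_n = τ₀ + n/σ².
So 1/σ₀² = 1/0.7956 − 17/14.4 = 1.256913 − 1.180556 = 0.076357.
Hence σ₀² = 1/0.076357 ≈ 13.1.

σ₀² = 13.1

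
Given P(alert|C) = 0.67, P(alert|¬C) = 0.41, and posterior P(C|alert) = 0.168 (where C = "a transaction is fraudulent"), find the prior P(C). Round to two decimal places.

P(C) = 0.11

Bayes' rule in odds form gives O(C|E) = O(C)·[P(E|C)/P(E|¬C)], hence O(C) = O(C|E)/LR.
Posterior odds = 0.168/(1−0.168) = 0.2019. LR = 0.67/0.41 = 1.6341.
Prior odds = 0.2019/1.6341 = 0.1236, so P(C) = 0.1236/(1+0.1236) ≈ 0.11.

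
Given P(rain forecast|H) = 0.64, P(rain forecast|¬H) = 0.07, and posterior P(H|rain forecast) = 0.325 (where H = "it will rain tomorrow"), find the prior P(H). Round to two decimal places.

P(H) = 0.05

Bayes' rule in odds form gives O(H|E) = O(H)·[P(E|H)/P(E|¬H)], hence O(H) = O(H|E)/LR.
Posterior odds = 0.325/(1−0.325) = 0.4815. LR = 0.64/0.07 = 9.1429.
Prior odds = 0.4815/9.1429 = 0.0527, so P(H) = 0.0527/(1+0.0527) ≈ 0.05.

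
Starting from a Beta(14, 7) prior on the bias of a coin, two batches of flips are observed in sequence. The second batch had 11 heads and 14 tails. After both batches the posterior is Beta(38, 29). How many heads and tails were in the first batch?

Sequential conjugate updates are equivalent to a single update on the pooled data, so total successes = posterior α − prior α and total failures = posterior β − prior β.
Total across both batches: 38−14=24 heads, 29−7=22 tails.
Subtract the second batch: 24−11=13 heads and 22−14=8 tails.

13 heads and 8 tails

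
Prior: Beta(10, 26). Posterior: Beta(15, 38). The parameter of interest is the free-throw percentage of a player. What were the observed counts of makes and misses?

5 makes and 12 misses

Under Beta–binomial conjugacy the posterior parameters are (a+s, b+f).
Match parameters: s=15−10=5, f=38−26=12.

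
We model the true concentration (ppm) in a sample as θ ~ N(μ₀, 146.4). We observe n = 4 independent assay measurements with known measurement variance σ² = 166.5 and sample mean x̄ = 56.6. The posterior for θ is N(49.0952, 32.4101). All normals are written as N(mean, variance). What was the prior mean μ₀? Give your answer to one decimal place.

μ₀ = 22.7

The posterior mean is a precision-weighted average: μ_n = (τ₀μ₀ + τ_data·x̄)/(τ₀+τ_data), with τ₀=1/σ₀² and τ_data=n/σ².
Here τ₀ = 1/146.4 = 0.006831 and τ_data = 4/166.5 = 0.024024, so τ_n = 0.030855.
Rearranging for μ₀: μ₀ = (μ_n·τ_n − τ_data·x̄)/τ₀ = (49.0952·0.030855 − 0.024024·56.6) / 0.006831 = 0.155074/0.006831 ≈ 22.7.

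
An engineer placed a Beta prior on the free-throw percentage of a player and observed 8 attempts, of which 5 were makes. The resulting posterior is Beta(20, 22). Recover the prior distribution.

Under Beta–binomial conjugacy the posterior parameters are (a+s, b+f).
Subtract the data counts: 20−5=15, 22−3=19.

Beta(15, 19)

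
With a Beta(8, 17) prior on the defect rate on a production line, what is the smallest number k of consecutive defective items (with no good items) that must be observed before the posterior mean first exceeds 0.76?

k = 46

After k defective items and 0 good items the posterior is Beta(8+k, 17), with mean (8+k)/(8+17+k).
Set (8+k)/(25+k) > 0.76 and solve: k > (0.76·25 − 8)/(1 − 0.76) = 45.833.
The smallest integer exceeding 45.833 is 46.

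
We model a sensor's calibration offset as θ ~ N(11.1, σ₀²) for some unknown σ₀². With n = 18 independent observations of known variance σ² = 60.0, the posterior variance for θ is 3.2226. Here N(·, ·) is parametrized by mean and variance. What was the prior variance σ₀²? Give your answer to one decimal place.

σ₀² = 97.0

For the Normal–Normal model with known σ², precisions add: τ_n = τ₀ + n/σ².
So 1/σ₀² = 1/3.2226 − 18/60.0 = 0.310308 − 0.300000 = 0.010308.
Hence σ₀² = 1/0.010308 ≈ 97.0.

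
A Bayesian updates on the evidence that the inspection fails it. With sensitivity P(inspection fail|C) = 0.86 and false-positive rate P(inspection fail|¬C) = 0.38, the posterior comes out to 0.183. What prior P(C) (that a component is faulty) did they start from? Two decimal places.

P(C) = 0.09

In odds form, posterior odds = prior odds × likelihood ratio, so prior odds = posterior odds ÷ LR.
Posterior odds = 0.183/(1−0.183) = 0.2240. LR = 0.86/0.38 = 2.2632.
Prior odds = 0.2240/2.2632 = 0.0990, so P(C) = 0.0990/(1+0.0990) ≈ 0.09.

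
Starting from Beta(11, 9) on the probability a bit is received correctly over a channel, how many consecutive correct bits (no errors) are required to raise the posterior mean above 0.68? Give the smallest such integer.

After k correct bits and 0 errors the posterior is Beta(11+k, 9), with mean (11+k)/(11+9+k).
Set (11+k)/(20+k) > 0.68 and solve: k > (0.68·20 − 11)/(1 − 0.68) = 8.125.
The smallest integer exceeding 8.125 is 9, and checking k=9: (20)/(29) = 0.6897 > 0.68.

k = 9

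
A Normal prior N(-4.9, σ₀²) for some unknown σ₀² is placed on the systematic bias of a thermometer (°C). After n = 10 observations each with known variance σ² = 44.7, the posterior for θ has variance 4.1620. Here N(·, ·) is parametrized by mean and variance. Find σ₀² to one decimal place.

σ₀² = 60.4

For the Normal–Normal model with known σ², precisions add: τ_n = τ₀ + n/σ².
So 1/σ₀² = 1/4.1620 − 10/44.7 = 0.240269 − 0.223714 = 0.016555.
Hence σ₀² = 1/0.016555 ≈ 60.4.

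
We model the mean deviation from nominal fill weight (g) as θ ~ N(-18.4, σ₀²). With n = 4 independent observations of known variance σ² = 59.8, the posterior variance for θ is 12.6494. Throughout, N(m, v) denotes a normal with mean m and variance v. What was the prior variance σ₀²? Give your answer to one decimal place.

Posterior precision equals prior precision plus data precision: 1/σ_n² = 1/σ₀² + n/σ².
So 1/σ₀² = 1/12.6494 − 4/59.8 = 0.079055 − 0.066890 = 0.012165.
Hence σ₀² = 1/0.012165 ≈ 82.2.

σ₀² = 82.2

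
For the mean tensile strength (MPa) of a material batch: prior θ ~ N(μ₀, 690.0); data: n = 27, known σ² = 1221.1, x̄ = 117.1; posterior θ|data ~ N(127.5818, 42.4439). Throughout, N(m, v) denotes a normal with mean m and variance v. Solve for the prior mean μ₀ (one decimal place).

With known observation variance, the Normal–Normal posterior has precision τ_n = τ₀ + n/σ² and mean μ_n = (τ₀μ₀ + (n/σ²)x̄)/τ_n.
Here τ₀ = 1/690.0 = 0.001449 and τ_data = 27/1221.1 = 0.022111, so τ_n = 0.023560.
Rearranging for μ₀: μ₀ = (μ_n·τ_n − τ_data·x̄)/τ₀ = (127.5818·0.023560 − 0.022111·117.1) / 0.001449 = 0.416629/0.001449 ≈ 287.5.

μ₀ = 287.5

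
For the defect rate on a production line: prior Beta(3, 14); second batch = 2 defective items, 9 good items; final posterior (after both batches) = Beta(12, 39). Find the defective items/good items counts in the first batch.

Sequential conjugate updates are equivalent to a single update on the pooled data, so total successes = posterior α − prior α and total failures = posterior β − prior β.
Total across both batches: 12−3=9 defective items, 39−14=25 good items.
Subtract the second batch: 9−2=7 defective items and 25−9=16 good items.

7 defective items and 16 good items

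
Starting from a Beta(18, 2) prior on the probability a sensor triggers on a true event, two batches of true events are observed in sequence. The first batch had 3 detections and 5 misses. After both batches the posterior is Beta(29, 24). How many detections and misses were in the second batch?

8 detections and 17 misses

Sequential conjugate updates are equivalent to a single update on the pooled data, so total successes = posterior α − prior α and total failures = posterior β − prior β.
Total across both batches: 29−18=11 detections, 24−2=22 misses.
Subtract the first batch: 11−3=8 detections and 22−5=17 misses.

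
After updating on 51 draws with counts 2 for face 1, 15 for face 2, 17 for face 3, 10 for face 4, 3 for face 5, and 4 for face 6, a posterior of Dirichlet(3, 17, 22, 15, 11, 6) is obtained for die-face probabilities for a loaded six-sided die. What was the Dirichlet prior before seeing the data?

For a Dirichlet(α) prior with multinomial counts c, the posterior is Dirichlet(α + c) componentwise.
Subtract each count from the matching posterior parameter: 3−2=1, 17−15=2, 22−17=5, 15−10=5, 11−3=8, 6−4=2.

Dirichlet(1, 2, 5, 5, 8, 2)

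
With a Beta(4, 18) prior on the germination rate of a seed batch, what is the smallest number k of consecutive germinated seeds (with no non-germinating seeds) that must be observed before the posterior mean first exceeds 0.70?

k = 39

After k germinated seeds and 0 non-germinating seeds the posterior is Beta(4+k, 18), with mean (4+k)/(4+18+k).
Set (4+k)/(22+k) > 0.70 and solve: k > (0.70·22 − 4)/(1 − 0.70) = 38.000.
The smallest integer exceeding 38.000 is 39, and checking k=39: (43)/(61) = 0.7049 > 0.70.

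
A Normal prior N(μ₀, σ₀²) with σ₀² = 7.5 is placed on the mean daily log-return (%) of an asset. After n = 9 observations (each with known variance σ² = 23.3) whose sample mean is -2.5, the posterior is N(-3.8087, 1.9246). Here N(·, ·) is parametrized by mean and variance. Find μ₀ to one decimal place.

μ₀ = -7.6

With known observation variance, the Normal–Normal posterior has precision τ_n = τ₀ + n/σ² and mean μ_n = (τ₀μ₀ + (n/σ²)x̄)/τ_n.
Here τ₀ = 1/7.5 = 0.133333 and τ_data = 9/23.3 = 0.386266, so τ_n = 0.519599.
Rearranging for μ₀: μ₀ = (μ_n·τ_n − τ_data·x̄)/τ₀ = (-3.8087·0.519599 − 0.386266·-2.5) / 0.133333 = -1.013332/0.133333 ≈ -7.6.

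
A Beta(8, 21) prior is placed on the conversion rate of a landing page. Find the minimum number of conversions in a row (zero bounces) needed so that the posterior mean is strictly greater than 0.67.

After k conversions and 0 bounces the posterior is Beta(8+k, 21), with mean (8+k)/(8+21+k).
Set (8+k)/(29+k) > 0.67 and solve: k > (0.67·29 − 8)/(1 − 0.67) = 34.636.
The smallest integer exceeding 34.636 is 35, and checking k=35: (43)/(64) = 0.6719 > 0.67.

k = 35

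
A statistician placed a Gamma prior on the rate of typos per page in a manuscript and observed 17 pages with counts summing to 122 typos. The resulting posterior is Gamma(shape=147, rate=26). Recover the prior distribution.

Gamma(shape=25, rate=9)

A Gamma(α, β) prior (rate parametrization) on a Poisson rate with n observations summing to S gives posterior Gamma(α+S, β+n).
So α = 147 − 122 = 25 and β = 26 − 17 = 9.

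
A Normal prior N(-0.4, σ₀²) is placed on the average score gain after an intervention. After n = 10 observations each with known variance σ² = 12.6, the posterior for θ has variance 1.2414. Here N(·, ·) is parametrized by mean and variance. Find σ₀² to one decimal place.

For the Normal–Normal model with known σ², precisions add: τ_n = τ₀ + n/σ².
So 1/σ₀² = 1/1.2414 − 10/12.6 = 0.805542 − 0.793651 = 0.011891.
Hence σ₀² = 1/0.011891 ≈ 84.1.

σ₀² = 84.1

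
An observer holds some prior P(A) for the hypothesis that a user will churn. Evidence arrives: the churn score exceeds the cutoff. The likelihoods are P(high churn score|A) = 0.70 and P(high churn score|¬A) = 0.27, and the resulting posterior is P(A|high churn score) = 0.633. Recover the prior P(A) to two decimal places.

In odds form, posterior odds = prior odds × likelihood ratio, so prior odds = posterior odds ÷ LR.
Posterior odds = 0.633/(1−0.633) = 1.7248. LR = 0.70/0.27 = 2.5926.
Prior odds = 1.7248/2.5926 = 0.6653, so P(A) = 0.6653/(1+0.6653) ≈ 0.40.

P(A) = 0.40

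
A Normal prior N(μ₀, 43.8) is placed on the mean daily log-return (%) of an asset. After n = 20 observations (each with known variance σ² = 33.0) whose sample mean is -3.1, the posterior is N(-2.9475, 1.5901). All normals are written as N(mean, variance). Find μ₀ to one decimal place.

μ₀ = 1.1

The posterior mean is a precision-weighted average: μ_n = (τ₀μ₀ + τ_data·x̄)/(τ₀+τ_data), with τ₀=1/σ₀² and τ_data=n/σ².
Here τ₀ = 1/43.8 = 0.022831 and τ_data = 20/33.0 = 0.606061, so τ_n = 0.628892.
Rearranging for μ₀: μ₀ = (μ_n·τ_n − τ_data·x̄)/τ₀ = (-2.9475·0.628892 − 0.606061·-3.1) / 0.022831 = 0.025130/0.022831 ≈ 1.1.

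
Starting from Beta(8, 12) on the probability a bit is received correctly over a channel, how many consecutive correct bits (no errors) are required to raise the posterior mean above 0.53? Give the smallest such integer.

k = 6

After k correct bits and 0 errors the posterior is Beta(8+k, 12), with mean (8+k)/(8+12+k).
Set (8+k)/(20+k) > 0.53 and solve: k > (0.53·20 − 8)/(1 − 0.53) = 5.532.
The smallest integer exceeding 5.532 is 6.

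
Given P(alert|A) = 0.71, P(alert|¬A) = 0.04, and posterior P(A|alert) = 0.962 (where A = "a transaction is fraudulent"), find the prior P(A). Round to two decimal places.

Bayes' rule in odds form gives O(A|E) = O(A)·[P(E|A)/P(E|¬A)], hence O(A) = O(A|E)/LR.
Posterior odds = 0.962/(1−0.962) = 25.3158. LR = 0.71/0.04 = 17.7500.
Prior odds = 25.3158/17.7500 = 1.4262, so P(A) = 1.4262/(1+1.4262) ≈ 0.59.

P(A) = 0.59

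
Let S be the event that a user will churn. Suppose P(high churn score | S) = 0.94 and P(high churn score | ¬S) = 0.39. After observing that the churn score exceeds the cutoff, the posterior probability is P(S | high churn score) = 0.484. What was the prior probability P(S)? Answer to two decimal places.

In odds form, posterior odds = prior odds × likelihood ratio, so prior odds = posterior odds ÷ LR.
Posterior odds = 0.484/(1−0.484) = 0.9380. LR = 0.94/0.39 = 2.4103.
Prior odds = 0.9380/2.4103 = 0.3892, so P(S) = 0.3892/(1+0.3892) ≈ 0.28.

P(S) = 0.28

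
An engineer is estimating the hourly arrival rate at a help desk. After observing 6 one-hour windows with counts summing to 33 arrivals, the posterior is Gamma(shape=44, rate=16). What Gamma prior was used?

Gamma(shape=11, rate=10)

Gamma–Poisson conjugacy: posterior shape = α + Σxᵢ, posterior rate = β + n.
So α = 44 − 33 = 11 and β = 16 − 6 = 10.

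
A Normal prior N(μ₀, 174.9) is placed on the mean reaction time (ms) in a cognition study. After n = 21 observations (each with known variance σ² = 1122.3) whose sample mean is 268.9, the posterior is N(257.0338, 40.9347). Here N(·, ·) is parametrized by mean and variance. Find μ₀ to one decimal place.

The posterior mean is a precision-weighted average: μ_n = (τ₀μ₀ + τ_data·x̄)/(τ₀+τ_data), with τ₀=1/σ₀² and τ_data=n/σ².
Here τ₀ = 1/174.9 = 0.005718 and τ_data = 21/1122.3 = 0.018712, so τ_n = 0.024430.
Rearranging for μ₀: μ₀ = (μ_n·τ_n − τ_data·x̄)/τ₀ = (257.0338·0.024430 − 0.018712·268.9) / 0.005718 = 1.247679/0.005718 ≈ 218.2.

μ₀ = 218.2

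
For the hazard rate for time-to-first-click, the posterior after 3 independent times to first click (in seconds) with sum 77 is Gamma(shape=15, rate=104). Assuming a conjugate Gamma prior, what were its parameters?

Gamma(shape=12, rate=27)

For an exponential likelihood with a Gamma(α, β) prior on the rate, n observations with total T give posterior Gamma(α+n, β+T).
So α = 15 − 3 = 12 and β = 104 − 77 = 27.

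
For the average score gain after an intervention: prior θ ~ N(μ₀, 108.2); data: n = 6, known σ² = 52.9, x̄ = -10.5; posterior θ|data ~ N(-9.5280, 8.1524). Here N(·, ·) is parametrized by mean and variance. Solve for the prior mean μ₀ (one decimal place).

μ₀ = 2.4

The posterior mean is a precision-weighted average: μ_n = (τ₀μ₀ + τ_data·x̄)/(τ₀+τ_data), with τ₀=1/σ₀² and τ_data=n/σ².
Here τ₀ = 1/108.2 = 0.009242 and τ_data = 6/52.9 = 0.113422, so τ_n = 0.122664.
Rearranging for μ₀: μ₀ = (μ_n·τ_n − τ_data·x̄)/τ₀ = (-9.5280·0.122664 − 0.113422·-10.5) / 0.009242 = 0.022188/0.009242 ≈ 2.4.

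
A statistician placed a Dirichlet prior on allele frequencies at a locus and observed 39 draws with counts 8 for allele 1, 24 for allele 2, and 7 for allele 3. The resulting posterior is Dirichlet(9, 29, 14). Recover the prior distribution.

For a Dirichlet(α) prior with multinomial counts c, the posterior is Dirichlet(α + c) componentwise.
Subtract each count from the matching posterior parameter: 9−8=1, 29−24=5, 14−7=7.

Dirichlet(1, 5, 7)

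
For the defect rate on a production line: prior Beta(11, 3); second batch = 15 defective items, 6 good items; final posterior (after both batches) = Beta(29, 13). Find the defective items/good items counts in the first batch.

Because Beta–binomial updating is additive in the counts, the combined data contributed (α_post−α_prior, β_post−β_prior) successes and failures.
Total across both batches: 29−11=18 defective items, 13−3=10 good items.
Subtract the second batch: 18−15=3 defective items and 10−6=4 good items.

3 defective items and 4 good items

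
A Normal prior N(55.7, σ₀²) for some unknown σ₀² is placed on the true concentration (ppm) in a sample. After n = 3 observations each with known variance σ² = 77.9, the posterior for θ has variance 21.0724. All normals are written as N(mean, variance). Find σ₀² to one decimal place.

σ₀² = 111.8

Posterior precision equals prior precision plus data precision: 1/σ_n² = 1/σ₀² + n/σ².
So 1/σ₀² = 1/21.0724 − 3/77.9 = 0.047455 − 0.038511 = 0.008944.
Hence σ₀² = 1/0.008944 ≈ 111.8.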